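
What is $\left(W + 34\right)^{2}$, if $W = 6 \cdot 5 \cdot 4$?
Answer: $23716$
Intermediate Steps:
$W = 120$ ($W = 30 \cdot 4 = 120$)
$\left(W + 34\right)^{2} = \left(120 + 34\right)^{2} = 154^{2} = 23716$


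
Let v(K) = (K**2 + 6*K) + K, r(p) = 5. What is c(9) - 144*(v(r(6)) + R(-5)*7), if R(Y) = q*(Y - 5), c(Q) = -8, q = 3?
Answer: 21592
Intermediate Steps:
v(K) = K**2 + 7*K
R(Y) = -15 + 3*Y (R(Y) = 3*(Y - 5) = 3*(-5 + Y) = -15 + 3*Y)
c(9) - 144*(v(r(6)) + R(-5)*7) = -8 - 144*(5*(7 + 5) + (-15 + 3*(-5))*7) = -8 - 144*(5*12 + (-15 - 15)*7) = -8 - 144*(60 - 30*7) = -8 - 144*(60 - 210) = -8 - 144*(-150) = -8 + 21600 = 21592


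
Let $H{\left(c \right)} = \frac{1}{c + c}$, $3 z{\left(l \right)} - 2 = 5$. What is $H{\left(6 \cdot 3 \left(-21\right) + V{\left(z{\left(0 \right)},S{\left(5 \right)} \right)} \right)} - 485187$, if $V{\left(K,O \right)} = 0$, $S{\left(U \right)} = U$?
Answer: $- \frac{366801373}{756} \approx -4.8519 \cdot 10^{5}$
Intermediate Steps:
$z{\left(l \right)} = \frac{7}{3}$ ($z{\left(l \right)} = \frac{2}{3} + \frac{1}{3} \cdot 5 = \frac{2}{3} + \frac{5}{3} = \frac{7}{3}$)
$H{\left(c \right)} = \frac{1}{2 c}$
$H{\left(6 \cdot 3 \left(-21\right) + V{\left(z{\left(0 \right)},S{\left(5 \right)} \right)} \right)} - 485187 = \frac{1}{2 \left(6 \cdot 3 \left(-21\right) + 0\right)} - 485187 = \frac{1}{2 \left(18 \left(-21\right) + 0\right)} - 485187 = \frac{1}{2 \left(-378 + 0\right)} - 485187 = \frac{1}{2 \left(-378\right)} - 485187 = \frac{1}{2} \left(- \frac{1}{378}\right) - 485187 = - \frac{1}{756} - 485187 = - \frac{366801373}{756}$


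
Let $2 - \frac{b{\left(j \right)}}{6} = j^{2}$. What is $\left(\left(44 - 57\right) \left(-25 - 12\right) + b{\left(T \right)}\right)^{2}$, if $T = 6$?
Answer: $76729$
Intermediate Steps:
$b{\left(j \right)} = 12 - 6 j^{2}$
$\left(\left(44 - 57\right) \left(-25 - 12\right) + b{\left(T \right)}\right)^{2} = \left(\left(44 - 57\right) \left(-25 - 12\right) + \left(12 - 6 \cdot 6^{2}\right)\right)^{2} = \left(\left(-13\right) \left(-37\right) + \left(12 - 216\right)\right)^{2} = \left(481 + \left(12 - 216\right)\right)^{2} = \left(481 - 204\right)^{2} = 277^{2} = 76729$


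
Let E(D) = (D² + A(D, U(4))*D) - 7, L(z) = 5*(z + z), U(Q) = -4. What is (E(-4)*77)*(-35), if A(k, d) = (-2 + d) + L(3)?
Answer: 234465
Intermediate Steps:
L(z) = 10*z (L(z) = 5*(2*z) = 10*z)
A(k, d) = 28 + d (A(k, d) = (-2 + d) + 10*3 = (-2 + d) + 30 = 28 + d)
E(D) = -7 + D² + 24*D (E(D) = (D² + (28 - 4)*D) - 7 = (D² + 24*D) - 7 = -7 + D² + 24*D)
(E(-4)*77)*(-35) = ((-7 + (-4)² + 24*(-4))*77)*(-35) = ((-7 + 16 - 96)*77)*(-35) = -87*77*(-35) = -6699*(-35) = 234465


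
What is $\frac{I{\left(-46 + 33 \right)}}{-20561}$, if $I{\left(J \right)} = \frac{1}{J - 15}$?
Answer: $\frac{1}{575708} \approx 1.737 \cdot 10^{-6}$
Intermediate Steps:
$I{\left(J \right)} = \frac{1}{-15 + J}$
$\frac{I{\left(-46 + 33 \right)}}{-20561} = \frac{1}{\left(-15 + \left(-46 + 33\right)\right) \left(-20561\right)} = \frac{1}{-15 - 13} \left(- \frac{1}{20561}\right) = \frac{1}{-28} \left(- \frac{1}{20561}\right) = \left(- \frac{1}{28}\right) \left(- \frac{1}{20561}\right) = \frac{1}{575708}$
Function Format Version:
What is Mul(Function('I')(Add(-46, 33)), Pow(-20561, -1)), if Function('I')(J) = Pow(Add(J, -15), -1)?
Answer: Rational(1, 575708) ≈ 1.7370e-6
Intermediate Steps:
Function('I')(J) = Pow(Add(-15, J), -1)
Mul(Function('I')(Add(-46, 33)), Pow(-20561, -1)) = Mul(Pow(Add(-15, Add(-46, 33)), -1), Pow(-20561, -1)) = Mul(Pow(Add(-15, -13), -1), Rational(-1, 20561)) = Mul(Pow(-28, -1), Rational(-1, 20561)) = Mul(Rational(-1, 28), Rational(-1, 20561)) = Rational(1, 575708)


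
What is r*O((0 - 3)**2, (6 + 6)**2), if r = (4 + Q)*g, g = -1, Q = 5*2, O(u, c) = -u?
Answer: 126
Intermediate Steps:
Q = 10
r = -14 (r = (4 + 10)*(-1) = 14*(-1) = -14)
r*O((0 - 3)**2, (6 + 6)**2) = -(-14)*(0 - 3)**2 = -(-14)*(-3)**2 = -(-14)*9 = -14*(-9) = 126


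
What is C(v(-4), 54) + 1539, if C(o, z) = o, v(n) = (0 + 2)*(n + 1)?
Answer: 1533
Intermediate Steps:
v(n) = 2 + 2*n (v(n) = 2*(1 + n) = 2 + 2*n)
C(v(-4), 54) + 1539 = (2 + 2*(-4)) + 1539 = (2 - 8) + 1539 = -6 + 1539 = 1533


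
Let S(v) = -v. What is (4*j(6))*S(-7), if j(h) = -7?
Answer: -196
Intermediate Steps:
(4*j(6))*S(-7) = (4*(-7))*(-1*(-7)) = -28*7 = -196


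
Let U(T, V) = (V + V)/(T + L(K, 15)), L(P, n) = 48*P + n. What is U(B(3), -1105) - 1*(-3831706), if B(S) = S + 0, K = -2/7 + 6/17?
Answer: 4839313183/1263 ≈ 3.8316e+6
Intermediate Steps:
K = 8/119 (K = -2*1/7 + 6*(1/17) = -2/7 + 6/17 = 8/119 ≈ 0.067227)
L(P, n) = n + 48*P
B(S) = S
U(T, V) = 2*V/(2169/119 + T) (U(T, V) = (V + V)/(T + (15 + 48*(8/119))) = (2*V)/(T + (15 + 384/119)) = (2*V)/(T + 2169/119) = (2*V)/(2169/119 + T) = 2*V/(2169/119 + T))
U(B(3), -1105) - 1*(-3831706) = 238*(-1105)/(2169 + 119*3) - 1*(-3831706) = 238*(-1105)/(2169 + 357) + 3831706 = 238*(-1105)/2526 + 3831706 = 238*(-1105)*(1/2526) + 3831706 = -131495/1263 + 3831706 = 4839313183/1263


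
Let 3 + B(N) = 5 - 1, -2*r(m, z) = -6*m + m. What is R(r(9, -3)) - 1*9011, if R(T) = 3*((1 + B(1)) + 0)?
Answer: -9005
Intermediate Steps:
r(m, z) = 5*m/2 (r(m, z) = -(-6*m + m)/2 = -(-5)*m/2 = 5*m/2)
B(N) = 1 (B(N) = -3 + (5 - 1) = -3 + 4 = 1)
R(T) = 6 (R(T) = 3*((1 + 1) + 0) = 3*(2 + 0) = 3*2 = 6)
R(r(9, -3)) - 1*9011 = 6 - 1*9011 = 6 - 9011 = -9005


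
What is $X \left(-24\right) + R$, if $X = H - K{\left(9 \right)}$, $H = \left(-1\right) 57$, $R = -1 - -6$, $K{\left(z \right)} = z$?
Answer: $1589$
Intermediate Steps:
$R = 5$ ($R = -1 + 6 = 5$)
$H = -57$
$X = -66$ ($X = -57 - 9 = -66$)
$X \left(-24\right) + R = \left(-66\right) \left(-24\right) + 5 = 1584 + 5 = 1589$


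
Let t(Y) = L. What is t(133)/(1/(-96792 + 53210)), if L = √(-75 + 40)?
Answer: -43582*I*√35 ≈ -2.5783e+5*I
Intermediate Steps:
L = I*√35 (L = √(-35) = I*√35 ≈ 5.9161*I)
t(Y) = I*√35
t(133)/(1/(-96792 + 53210)) = (I*√35)/(1/(-96792 + 53210)) = (I*√35)/(1/(-43582)) = (I*√35)/(-1/43582) = (I*√35)*(-43582) = -43582*I*√35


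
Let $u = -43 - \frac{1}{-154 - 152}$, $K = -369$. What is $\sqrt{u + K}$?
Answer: $\frac{i \sqrt{4286414}}{102} \approx 20.298 i$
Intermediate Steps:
$u = - \frac{13157}{306}$ ($u = -43 - \frac{1}{-306} = -43 - - \frac{1}{306} = -43 + \frac{1}{306} = - \frac{13157}{306} \approx -42.997$)
$\sqrt{u + K} = \sqrt{- \frac{13157}{306} - 369} = \sqrt{- \frac{126071}{306}} = \frac{i \sqrt{4286414}}{102}$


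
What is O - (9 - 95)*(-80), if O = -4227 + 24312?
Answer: 13205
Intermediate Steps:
O = 20085
O - (9 - 95)*(-80) = 20085 - (9 - 95)*(-80) = 20085 - (-86)*(-80) = 20085 - 1*6880 = 20085 - 6880 = 13205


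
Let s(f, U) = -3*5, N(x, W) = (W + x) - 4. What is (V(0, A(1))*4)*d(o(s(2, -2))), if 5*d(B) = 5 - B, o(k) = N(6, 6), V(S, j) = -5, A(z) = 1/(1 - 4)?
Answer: 12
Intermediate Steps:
A(z) = -⅓ (A(z) = 1/(-3) = -⅓)
N(x, W) = -4 + W + x
s(f, U) = -15
o(k) = 8 (o(k) = -4 + 6 + 6 = 8)
d(B) = 1 - B/5 (d(B) = (5 - B)/5 = 1 - B/5)
(V(0, A(1))*4)*d(o(s(2, -2))) = (-5*4)*(1 - ⅕*8) = -20*(1 - 8/5) = -20*(-⅗) = 12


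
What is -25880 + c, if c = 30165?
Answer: 4285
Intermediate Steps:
-25880 + c = -25880 + 30165 = 4285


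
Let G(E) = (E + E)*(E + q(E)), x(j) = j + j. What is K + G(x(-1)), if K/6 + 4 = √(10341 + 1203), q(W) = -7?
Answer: 12 + 12*√2886 ≈ 656.66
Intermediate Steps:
x(j) = 2*j
G(E) = 2*E*(-7 + E) (G(E) = (E + E)*(E - 7) = (2*E)*(-7 + E) = 2*E*(-7 + E))
K = -24 + 12*√2886 (K = -24 + 6*√(10341 + 1203) = -24 + 6*√11544 = -24 + 6*(2*√2886) = -24 + 12*√2886 ≈ 620.66)
K + G(x(-1)) = (-24 + 12*√2886) + 2*(2*(-1))*(-7 + 2*(-1)) = (-24 + 12*√2886) + 2*(-2)*(-7 - 2) = (-24 + 12*√2886) + 2*(-2)*(-9) = (-24 + 12*√2886) + 36 = 12 + 12*√2886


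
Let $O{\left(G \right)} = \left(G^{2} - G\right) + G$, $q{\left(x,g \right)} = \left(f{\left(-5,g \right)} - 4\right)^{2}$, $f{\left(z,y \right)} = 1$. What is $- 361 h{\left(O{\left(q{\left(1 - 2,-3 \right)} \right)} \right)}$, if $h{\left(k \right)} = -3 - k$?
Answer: $30324$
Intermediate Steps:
$q{\left(x,g \right)} = 9$ ($q{\left(x,g \right)} = \left(1 - 4\right)^{2} = \left(-3\right)^{2} = 9$)
$O{\left(G \right)} = G^{2}$
$- 361 h{\left(O{\left(q{\left(1 - 2,-3 \right)} \right)} \right)} = - 361 \left(-3 - 9^{2}\right) = - 361 \left(-3 - 81\right) = \left(-361\right) \left(-84\right) = 30324$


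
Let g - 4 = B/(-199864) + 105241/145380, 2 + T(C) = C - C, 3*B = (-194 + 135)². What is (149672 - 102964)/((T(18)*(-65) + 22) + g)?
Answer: 113096526030880/379469734657 ≈ 298.04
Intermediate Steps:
B = 3481/3 (B = (-194 + 135)²/3 = (⅓)*(-59)² = (⅓)*3481 = 3481/3 ≈ 1160.3)
T(C) = -2 (T(C) = -2 + (C - C) = -2 + 0 = -2)
g = 11424175937/2421352360 (g = 4 + ((3481/3)/(-199864) + 105241/145380) = 4 + ((3481/3)*(-1/199864) + 105241*(1/145380)) = 4 + (-3481/599592 + 105241/145380) = 4 + 1738766497/2421352360 = 11424175937/2421352360 ≈ 4.7181)
(149672 - 102964)/((T(18)*(-65) + 22) + g) = (149672 - 102964)/((-2*(-65) + 22) + 11424175937/2421352360) = 46708/((130 + 22) + 11424175937/2421352360) = 46708/(152 + 11424175937/2421352360) = 46708/(379469734657/2421352360) = 46708*(2421352360/379469734657) = 113096526030880/379469734657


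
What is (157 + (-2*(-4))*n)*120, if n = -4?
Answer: 15000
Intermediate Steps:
(157 + (-2*(-4))*n)*120 = (157 - 2*(-4)*(-4))*120 = (157 + 8*(-4))*120 = (157 - 32)*120 = 125*120 = 15000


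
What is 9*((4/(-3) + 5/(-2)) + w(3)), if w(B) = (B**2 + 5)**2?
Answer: 3459/2 ≈ 1729.5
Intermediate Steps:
w(B) = (5 + B**2)**2
9*((4/(-3) + 5/(-2)) + w(3)) = 9*((4/(-3) + 5/(-2)) + (5 + 3**2)**2) = 9*((4*(-1/3) + 5*(-1/2)) + (5 + 9)**2) = 9*((-4/3 - 5/2) + 14**2) = 9*(-23/6 + 196) = 9*(1153/6) = 3459/2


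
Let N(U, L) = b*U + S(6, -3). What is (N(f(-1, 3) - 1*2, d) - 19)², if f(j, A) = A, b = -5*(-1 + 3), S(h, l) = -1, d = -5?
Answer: 900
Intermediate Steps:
b = -10 (b = -5*2 = -10)
N(U, L) = -1 - 10*U (N(U, L) = -10*U - 1 = -1 - 10*U)
(N(f(-1, 3) - 1*2, d) - 19)² = ((-1 - 10*(3 - 1*2)) - 19)² = ((-1 - 10*(3 - 2)) - 19)² = ((-1 - 10*1) - 19)² = ((-1 - 10) - 19)² = (-11 - 19)² = (-30)² = 900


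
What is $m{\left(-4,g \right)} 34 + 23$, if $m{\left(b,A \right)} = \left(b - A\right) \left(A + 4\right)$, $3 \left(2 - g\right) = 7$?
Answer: $- \frac{3907}{9} \approx -434.11$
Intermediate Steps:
$g = - \frac{1}{3}$ ($g = 2 - \frac{7}{3} = - \frac{1}{3} \approx -0.33333$)
$m{\left(b,A \right)} = \left(4 + A\right) \left(b - A\right)$ ($m{\left(b,A \right)} = \left(b - A\right) \left(4 + A\right) = \left(4 + A\right) \left(b - A\right)$)
$m{\left(-4,g \right)} 34 + 23 = \left(- \left(- \frac{1}{3}\right)^{2} - - \frac{4}{3} + 4 \left(-4\right) - - \frac{4}{3}\right) 34 + 23 = \left(\left(-1\right) \frac{1}{9} + \frac{4}{3} - 16 + \frac{4}{3}\right) 34 + 23 = \left(- \frac{1}{9} + \frac{4}{3} - 16 + \frac{4}{3}\right) 34 + 23 = \left(- \frac{121}{9}\right) 34 + 23 = - \frac{4114}{9} + 23 = - \frac{3907}{9}$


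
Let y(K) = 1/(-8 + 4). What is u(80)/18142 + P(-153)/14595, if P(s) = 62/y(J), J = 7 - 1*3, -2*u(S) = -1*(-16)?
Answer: -2307988/132391245 ≈ -0.017433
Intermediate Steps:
u(S) = -8 (u(S) = -(-1)*(-16)/2 = -1/2*16 = -8)
J = 4 (J = 7 - 3 = 4)
y(K) = -1/4 (y(K) = 1/(-4) = -1/4)
P(s) = -248 (P(s) = 62/(-1/4) = 62*(-4) = -248)
u(80)/18142 + P(-153)/14595 = -8/18142 - 248/14595 = -8*1/18142 - 248*1/14595 = -4/9071 - 248/14595 = -2307988/132391245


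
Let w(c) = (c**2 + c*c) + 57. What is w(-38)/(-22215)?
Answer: -589/4443 ≈ -0.13257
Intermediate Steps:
w(c) = 57 + 2*c**2 (w(c) = (c**2 + c**2) + 57 = 2*c**2 + 57 = 57 + 2*c**2)
w(-38)/(-22215) = (57 + 2*(-38)**2)/(-22215) = (57 + 2*1444)*(-1/22215) = (57 + 2888)*(-1/22215) = 2945*(-1/22215) = -589/4443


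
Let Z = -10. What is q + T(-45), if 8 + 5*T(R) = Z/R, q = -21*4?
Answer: -770/9 ≈ -85.556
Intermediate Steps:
q = -84
T(R) = -8/5 - 2/R (T(R) = -8/5 + (-10/R)/5 = -8/5 - 2/R)
q + T(-45) = -84 + (-8/5 - 2/(-45)) = -84 + (-8/5 - 2*(-1/45)) = -84 + (-8/5 + 2/45) = -84 - 14/9 = -770/9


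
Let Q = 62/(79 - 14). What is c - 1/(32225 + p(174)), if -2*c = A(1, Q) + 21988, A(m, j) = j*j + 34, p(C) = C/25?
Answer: -37488506884828/3404500775 ≈ -11011.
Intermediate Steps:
Q = 62/65 ≈ 0.95385
p(C) = C/25 (p(C) = C*(1/25) = C/25)
A(m, j) = 34 + j² (A(m, j) = j² + 34 = 34 + j²)
c = -46523397/4225 (c = -((34 + (62/65)²) + 21988)/2 = -((34 + 3844/4225) + 21988)/2 = -(147494/4225 + 21988)/2 = -½*93046794/4225 = -46523397/4225 ≈ -11011.)
c - 1/(32225 + p(174)) = -46523397/4225 - 1/(32225 + (1/25)*174) = -46523397/4225 - 1/(32225 + 174/25) = -46523397/4225 - 1/805799/25 = -46523397/4225 - 1*25/805799 = -46523397/4225 - 25/805799 = -37488506884828/3404500775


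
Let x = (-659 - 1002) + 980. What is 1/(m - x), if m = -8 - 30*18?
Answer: 1/133 ≈ 0.0075188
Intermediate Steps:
x = -681 (x = -1661 + 980 = -681)
m = -548 (m = -8 - 540 = -548)
1/(m - x) = 1/(-548 - 1*(-681)) = 1/(-548 + 681) = 1/133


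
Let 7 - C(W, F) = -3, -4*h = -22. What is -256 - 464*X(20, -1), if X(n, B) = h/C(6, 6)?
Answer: -2556/5 ≈ -511.20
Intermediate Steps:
h = 11/2 (h = -1/4*(-22) = 11/2 ≈ 5.5000)
C(W, F) = 10 (C(W, F) = 7 - 1*(-3) = 7 + 3 = 10)
X(n, B) = 11/20 (X(n, B) = (11/2)/10 = (11/2)*(1/10) = 11/20)
-256 - 464*X(20, -1) = -256 - 464*11/20 = -256 - 1276/5 = -2556/5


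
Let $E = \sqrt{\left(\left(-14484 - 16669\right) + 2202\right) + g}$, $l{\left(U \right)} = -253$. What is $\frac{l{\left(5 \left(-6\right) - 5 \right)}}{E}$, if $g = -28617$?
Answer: $\frac{253 i \sqrt{3598}}{14392} \approx 1.0545 i$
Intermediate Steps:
$E = 4 i \sqrt{3598}$ ($E = \sqrt{\left(\left(-14484 - 16669\right) + 2202\right) - 28617} = \sqrt{\left(-31153 + 2202\right) - 28617} = \sqrt{-28951 - 28617} = \sqrt{-57568} = 4 i \sqrt{3598} \approx 239.93 i$)
$\frac{l{\left(5 \left(-6\right) - 5 \right)}}{E} = - \frac{253}{4 i \sqrt{3598}} = - 253 \left(- \frac{i \sqrt{3598}}{14392}\right) = \frac{253 i \sqrt{3598}}{14392}$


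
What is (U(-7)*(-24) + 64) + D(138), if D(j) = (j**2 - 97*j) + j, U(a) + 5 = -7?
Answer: 6148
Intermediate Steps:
U(a) = -12 (U(a) = -5 - 7 = -12)
D(j) = j**2 - 96*j
(U(-7)*(-24) + 64) + D(138) = (-12*(-24) + 64) + 138*(-96 + 138) = (288 + 64) + 138*42 = 352 + 5796 = 6148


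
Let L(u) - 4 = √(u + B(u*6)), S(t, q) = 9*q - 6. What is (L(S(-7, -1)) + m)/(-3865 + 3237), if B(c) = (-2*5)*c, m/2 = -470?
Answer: 234/157 - √885/628 ≈ 1.4431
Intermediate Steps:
m = -940 (m = 2*(-470) = -940)
S(t, q) = -6 + 9*q
B(c) = -10*c
L(u) = 4 + √59*√(-u) (L(u) = 4 + √(u - 10*u*6) = 4 + √(u - 60*u) = 4 + √(-59*u) = 4 + √59*√(-u))
(L(S(-7, -1)) + m)/(-3865 + 3237) = ((4 + √59*√(-(-6 + 9*(-1)))) - 940)/(-3865 + 3237) = ((4 + √59*√(-(-6 - 9))) - 940)/(-628) = ((4 + √59*√(-1*(-15))) - 940)*(-1/628) = ((4 + √59*√15) - 940)*(-1/628) = ((4 + √885) - 940)*(-1/628) = (-936 + √885)*(-1/628) = 234/157 - √885/628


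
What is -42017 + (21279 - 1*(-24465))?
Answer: 3727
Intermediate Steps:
-42017 + (21279 - 1*(-24465)) = -42017 + (21279 + 24465) = -42017 + 45744 = 3727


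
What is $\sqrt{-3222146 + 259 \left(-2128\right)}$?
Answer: $i \sqrt{3773298} \approx 1942.5 i$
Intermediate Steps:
$\sqrt{-3222146 + 259 \left(-2128\right)} = \sqrt{-3222146 - 551152} = \sqrt{-3773298} = i \sqrt{3773298}$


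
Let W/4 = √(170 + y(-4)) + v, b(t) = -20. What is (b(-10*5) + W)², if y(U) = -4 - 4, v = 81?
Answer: 95008 + 21888*√2 ≈ 1.2596e+5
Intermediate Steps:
y(U) = -8
W = 324 + 36*√2 (W = 4*(√(170 - 8) + 81) = 4*(√162 + 81) = 4*(9*√2 + 81) = 4*(81 + 9*√2) = 324 + 36*√2 ≈ 374.91)
(b(-10*5) + W)² = (-20 + (324 + 36*√2))² = (304 + 36*√2)²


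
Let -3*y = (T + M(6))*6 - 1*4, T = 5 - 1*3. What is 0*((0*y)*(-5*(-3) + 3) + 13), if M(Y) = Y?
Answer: 0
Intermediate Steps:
T = 2 (T = 5 - 3 = 2)
y = -44/3 (y = -((2 + 6)*6 - 1*4)/3 = -(8*6 - 4)/3 = -(48 - 4)/3 = -⅓*44 = -44/3 ≈ -14.667)
0*((0*y)*(-5*(-3) + 3) + 13) = 0*((0*(-44/3))*(-5*(-3) + 3) + 13) = 0*(0*(15 + 3) + 13) = 0*(0*18 + 13) = 0*(0 + 13) = 0*13 = 0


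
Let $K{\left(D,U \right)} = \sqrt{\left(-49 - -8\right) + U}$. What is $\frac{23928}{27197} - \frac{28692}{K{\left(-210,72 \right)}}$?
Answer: $\frac{23928}{27197} - \frac{28692 \sqrt{31}}{31} \approx -5152.4$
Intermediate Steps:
$K{\left(D,U \right)} = \sqrt{-41 + U}$ ($K{\left(D,U \right)} = \sqrt{\left(-49 + 8\right) + U} = \sqrt{-41 + U}$)
$\frac{23928}{27197} - \frac{28692}{K{\left(-210,72 \right)}} = \frac{23928}{27197} - \frac{28692}{\sqrt{-41 + 72}} = 23928 \cdot \frac{1}{27197} - \frac{28692}{\sqrt{31}} = \frac{23928}{27197} - 28692 \frac{\sqrt{31}}{31} = \frac{23928}{27197} - \frac{28692 \sqrt{31}}{31}$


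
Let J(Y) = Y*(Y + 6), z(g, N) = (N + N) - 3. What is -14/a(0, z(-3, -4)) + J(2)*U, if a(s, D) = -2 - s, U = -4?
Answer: -57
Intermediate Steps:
z(g, N) = -3 + 2*N (z(g, N) = 2*N - 3 = -3 + 2*N)
J(Y) = Y*(6 + Y)
-14/a(0, z(-3, -4)) + J(2)*U = -14/(-2 - 1*0) + (2*(6 + 2))*(-4) = -14/(-2 + 0) + (2*8)*(-4) = -14/(-2) + 16*(-4) = -14*(-1/2) - 64 = 7 - 64 = -57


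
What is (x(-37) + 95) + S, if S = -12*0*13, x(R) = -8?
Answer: 87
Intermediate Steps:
S = 0 (S = 0*13 = 0)
(x(-37) + 95) + S = (-8 + 95) + 0 = 87 + 0 = 87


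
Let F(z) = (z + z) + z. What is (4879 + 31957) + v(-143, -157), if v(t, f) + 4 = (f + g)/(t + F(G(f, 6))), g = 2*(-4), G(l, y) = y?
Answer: 920833/25 ≈ 36833.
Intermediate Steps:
g = -8
F(z) = 3*z (F(z) = 2*z + z = 3*z)
v(t, f) = -4 + (-8 + f)/(18 + t) (v(t, f) = -4 + (f - 8)/(t + 3*6) = -4 + (-8 + f)/(t + 18) = -4 + (-8 + f)/(18 + t))
(4879 + 31957) + v(-143, -157) = (4879 + 31957) + (-80 - 157 - 4*(-143))/(18 - 143) = 36836 + (-80 - 157 + 572)/(-125) = 36836 - 1/125*335 = 36836 - 67/25 = 920833/25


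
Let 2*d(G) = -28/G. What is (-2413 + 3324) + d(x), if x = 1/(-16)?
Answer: 1135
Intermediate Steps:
x = -1/16 ≈ -0.062500
d(G) = -14/G (d(G) = (-28/G)/2 = -14/G)
(-2413 + 3324) + d(x) = (-2413 + 3324) - 14/(-1/16) = 911 - 14*(-16) = 911 + 224 = 1135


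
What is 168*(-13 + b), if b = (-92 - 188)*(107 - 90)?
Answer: -801864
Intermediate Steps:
b = -4760 (b = -280*17 = -4760)
168*(-13 + b) = 168*(-13 - 4760) = 168*(-4773) = -801864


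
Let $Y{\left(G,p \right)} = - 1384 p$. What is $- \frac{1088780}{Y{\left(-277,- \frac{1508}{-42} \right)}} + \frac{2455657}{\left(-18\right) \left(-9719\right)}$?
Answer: $\frac{820313356139}{22819784364} \approx 35.947$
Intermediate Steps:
$- \frac{1088780}{Y{\left(-277,- \frac{1508}{-42} \right)}} + \frac{2455657}{\left(-18\right) \left(-9719\right)} = - \frac{1088780}{\left(-1384\right) \left(- \frac{1508}{-42}\right)} + \frac{2455657}{\left(-18\right) \left(-9719\right)} = - \frac{1088780}{\left(-1384\right) \left(\left(-1508\right) \left(- \frac{1}{42}\right)\right)} + \frac{2455657}{174942} = - \frac{1088780}{\left(-1384\right) \frac{754}{21}} + 2455657 \cdot \frac{1}{174942} = - \frac{1088780}{- \frac{1043536}{21}} + \frac{2455657}{174942} = \left(-1088780\right) \left(- \frac{21}{1043536}\right) + \frac{2455657}{174942} = \frac{5716095}{260884} + \frac{2455657}{174942} = \frac{820313356139}{22819784364}$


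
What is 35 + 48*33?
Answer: 1619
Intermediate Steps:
35 + 48*33 = 35 + 1584 = 1619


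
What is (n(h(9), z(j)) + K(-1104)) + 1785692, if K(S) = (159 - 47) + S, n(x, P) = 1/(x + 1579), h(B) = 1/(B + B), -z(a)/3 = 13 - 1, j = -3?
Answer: 50726528118/28423 ≈ 1.7847e+6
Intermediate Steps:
z(a) = -36 (z(a) = -3*(13 - 1) = -3*12 = -36)
h(B) = 1/(2*B)
n(x, P) = 1/(1579 + x)
K(S) = 112 + S
(n(h(9), z(j)) + K(-1104)) + 1785692 = (1/(1579 + (½)/9) + (112 - 1104)) + 1785692 = (1/(1579 + (½)*(⅑)) - 992) + 1785692 = (1/(1579 + 1/18) - 992) + 1785692 = (1/(28423/18) - 992) + 1785692 = (18/28423 - 992) + 1785692 = -28195598/28423 + 1785692 = 50726528118/28423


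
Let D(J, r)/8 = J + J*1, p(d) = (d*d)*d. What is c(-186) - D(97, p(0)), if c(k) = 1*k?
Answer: -1738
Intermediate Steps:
p(d) = d³ (p(d) = d²*d = d³)
D(J, r) = 16*J (D(J, r) = 8*(J + J*1) = 8*(J + J) = 8*(2*J) = 16*J)
c(k) = k
c(-186) - D(97, p(0)) = -186 - 16*97 = -186 - 1*1552 = -186 - 1552 = -1738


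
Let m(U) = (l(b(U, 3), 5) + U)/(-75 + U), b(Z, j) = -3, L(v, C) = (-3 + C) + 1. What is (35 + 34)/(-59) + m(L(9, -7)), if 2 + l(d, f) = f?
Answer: -907/826 ≈ -1.0981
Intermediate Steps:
L(v, C) = -2 + C
l(d, f) = -2 + f
m(U) = (3 + U)/(-75 + U) (m(U) = ((-2 + 5) + U)/(-75 + U) = (3 + U)/(-75 + U))
(35 + 34)/(-59) + m(L(9, -7)) = (35 + 34)/(-59) + (3 + (-2 - 7))/(-75 + (-2 - 7)) = 69*(-1/59) + (3 - 9)/(-75 - 9) = -69/59 - 6/(-84) = -69/59 - 1/84*(-6) = -69/59 + 1/14 = -907/826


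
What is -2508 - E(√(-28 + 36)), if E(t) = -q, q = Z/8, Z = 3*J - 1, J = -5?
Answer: -2510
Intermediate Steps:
Z = -16 (Z = 3*(-5) - 1 = -15 - 1 = -16)
q = -2 (q = -16/8 = -16*⅛ = -2)
E(t) = 2 (E(t) = -1*(-2) = 2)
-2508 - E(√(-28 + 36)) = -2508 - 1*2 = -2508 - 2 = -2510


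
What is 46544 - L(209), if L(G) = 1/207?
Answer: 9634607/207 ≈ 46544.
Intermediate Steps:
L(G) = 1/207
46544 - L(209) = 46544 - 1*1/207 = 46544 - 1/207 = 9634607/207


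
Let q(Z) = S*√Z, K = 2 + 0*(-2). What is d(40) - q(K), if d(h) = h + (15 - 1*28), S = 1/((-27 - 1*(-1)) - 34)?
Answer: 27 + √2/60 ≈ 27.024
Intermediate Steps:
K = 2 (K = 2 + 0 = 2)
S = -1/60 (S = 1/((-27 + 1) - 34) = 1/(-26 - 34) = 1/(-60) = -1/60 ≈ -0.016667)
d(h) = -13 + h (d(h) = h + (15 - 28) = h - 13 = -13 + h)
q(Z) = -√Z/60
d(40) - q(K) = (-13 + 40) - (-1)*√2/60 = 27 + √2/60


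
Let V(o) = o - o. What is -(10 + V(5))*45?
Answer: -450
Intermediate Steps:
V(o) = 0
-(10 + V(5))*45 = -(10 + 0)*45 = -10*45 = -1*450 = -450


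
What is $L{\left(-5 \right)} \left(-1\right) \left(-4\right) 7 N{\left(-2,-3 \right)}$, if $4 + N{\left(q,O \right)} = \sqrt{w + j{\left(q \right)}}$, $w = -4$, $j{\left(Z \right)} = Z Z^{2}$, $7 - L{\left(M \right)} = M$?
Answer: $-1344 + 672 i \sqrt{3} \approx -1344.0 + 1163.9 i$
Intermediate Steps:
$L{\left(M \right)} = 7 - M$
$j{\left(Z \right)} = Z^{3}$
$N{\left(q,O \right)} = -4 + \sqrt{-4 + q^{3}}$
$L{\left(-5 \right)} \left(-1\right) \left(-4\right) 7 N{\left(-2,-3 \right)} = \left(7 - -5\right) \left(-1\right) \left(-4\right) 7 \left(-4 + \sqrt{-4 + \left(-2\right)^{3}}\right) = \left(7 + 5\right) \left(-1\right) \left(-4\right) 7 \left(-4 + \sqrt{-4 - 8}\right) = 12 \left(-1\right) \left(-4\right) 7 \left(-4 + \sqrt{-12}\right) = \left(-12\right) \left(-4\right) 7 \left(-4 + 2 i \sqrt{3}\right) = 48 \cdot 7 \left(-4 + 2 i \sqrt{3}\right) = 336 \left(-4 + 2 i \sqrt{3}\right) = -1344 + 672 i \sqrt{3}$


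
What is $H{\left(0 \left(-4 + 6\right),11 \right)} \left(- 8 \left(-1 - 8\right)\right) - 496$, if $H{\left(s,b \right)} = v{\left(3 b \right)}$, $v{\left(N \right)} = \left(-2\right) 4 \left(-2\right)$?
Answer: $656$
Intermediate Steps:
$v{\left(N \right)} = 16$ ($v{\left(N \right)} = \left(-8\right) \left(-2\right) = 16$)
$H{\left(s,b \right)} = 16$
$H{\left(0 \left(-4 + 6\right),11 \right)} \left(- 8 \left(-1 - 8\right)\right) - 496 = 16 \left(- 8 \left(-1 - 8\right)\right) - 496 = 16 \left(\left(-8\right) \left(-9\right)\right) - 496 = 16 \cdot 72 - 496 = 1152 - 496 = 656$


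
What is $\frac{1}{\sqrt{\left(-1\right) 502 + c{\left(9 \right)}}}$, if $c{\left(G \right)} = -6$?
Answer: $- \frac{i \sqrt{127}}{254} \approx - 0.044368 i$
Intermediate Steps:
$\frac{1}{\sqrt{\left(-1\right) 502 + c{\left(9 \right)}}} = \frac{1}{\sqrt{\left(-1\right) 502 - 6}} = \frac{1}{\sqrt{-502 - 6}} = \frac{1}{\sqrt{-508}} = \frac{1}{2 i \sqrt{127}} = - \frac{i \sqrt{127}}{254}$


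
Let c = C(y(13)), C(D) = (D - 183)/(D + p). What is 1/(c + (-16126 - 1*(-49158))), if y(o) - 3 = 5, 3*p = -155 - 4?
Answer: 9/297323 ≈ 3.0270e-5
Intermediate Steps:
p = -53 (p = (-155 - 4)/3 = (⅓)*(-159) = -53)
y(o) = 8 (y(o) = 3 + 5 = 8)
C(D) = (-183 + D)/(-53 + D) (C(D) = (D - 183)/(D - 53) = (-183 + D)/(-53 + D))
c = 35/9 (c = (-183 + 8)/(-53 + 8) = -175/(-45) = -1/45*(-175) = 35/9 ≈ 3.8889)
1/(c + (-16126 - 1*(-49158))) = 1/(35/9 + (-16126 - 1*(-49158))) = 1/(35/9 + (-16126 + 49158)) = 1/(35/9 + 33032) = 1/(297323/9) = 9/297323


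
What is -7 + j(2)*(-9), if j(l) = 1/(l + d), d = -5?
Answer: -4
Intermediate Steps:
j(l) = 1/(-5 + l) (j(l) = 1/(l - 5) = 1/(-5 + l))
-7 + j(2)*(-9) = -7 - 9/(-5 + 2) = -7 - 9/(-3) = -7 - ⅓*(-9) = -7 + 3 = -4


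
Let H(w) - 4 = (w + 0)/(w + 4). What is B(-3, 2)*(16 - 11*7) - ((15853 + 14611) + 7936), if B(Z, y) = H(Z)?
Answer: -38461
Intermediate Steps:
H(w) = 4 + w/(4 + w) (H(w) = 4 + (w + 0)/(w + 4) = 4 + w/(4 + w))
B(Z, y) = (16 + 5*Z)/(4 + Z)
B(-3, 2)*(16 - 11*7) - ((15853 + 14611) + 7936) = ((16 + 5*(-3))/(4 - 3))*(16 - 11*7) - ((15853 + 14611) + 7936) = ((16 - 15)/1)*(16 - 77) - (30464 + 7936) = (1*1)*(-61) - 1*38400 = 1*(-61) - 38400 = -61 - 38400 = -38461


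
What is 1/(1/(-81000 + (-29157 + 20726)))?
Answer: -89431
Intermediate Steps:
1/(1/(-81000 + (-29157 + 20726))) = 1/(1/(-81000 - 8431)) = 1/(1/(-89431)) = 1/(-1/89431) = -89431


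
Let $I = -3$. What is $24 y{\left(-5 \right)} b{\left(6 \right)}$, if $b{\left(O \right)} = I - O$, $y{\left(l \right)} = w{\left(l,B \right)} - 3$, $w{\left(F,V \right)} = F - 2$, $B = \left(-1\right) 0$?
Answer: $2160$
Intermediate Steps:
$B = 0$
$w{\left(F,V \right)} = -2 + F$ ($w{\left(F,V \right)} = F - 2 = -2 + F$)
$y{\left(l \right)} = -5 + l$ ($y{\left(l \right)} = \left(-2 + l\right) - 3 = -5 + l$)
$b{\left(O \right)} = -3 - O$
$24 y{\left(-5 \right)} b{\left(6 \right)} = 24 \left(-5 - 5\right) \left(-3 - 6\right) = 24 \left(-10\right) \left(-3 - 6\right) = \left(-240\right) \left(-9\right) = 2160$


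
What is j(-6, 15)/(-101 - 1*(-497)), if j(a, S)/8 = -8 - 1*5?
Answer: -26/99 ≈ -0.26263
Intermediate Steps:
j(a, S) = -104 (j(a, S) = 8*(-8 - 1*5) = 8*(-8 - 5) = 8*(-13) = -104)
j(-6, 15)/(-101 - 1*(-497)) = -104/(-101 - 1*(-497)) = -104/(-101 + 497) = -104/396 = -104*1/396 = -26/99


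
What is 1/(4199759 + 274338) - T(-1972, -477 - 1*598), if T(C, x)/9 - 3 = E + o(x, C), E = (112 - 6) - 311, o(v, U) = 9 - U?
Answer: -71634767066/4474097 ≈ -16011.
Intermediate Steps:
E = -205 (E = 106 - 311 = -205)
T(C, x) = -1737 - 9*C (T(C, x) = 27 + 9*(-205 + (9 - C)) = 27 + 9*(-196 - C) = 27 + (-1764 - 9*C) = -1737 - 9*C)
1/(4199759 + 274338) - T(-1972, -477 - 1*598) = 1/(4199759 + 274338) - (-1737 - 9*(-1972)) = 1/4474097 - (-1737 + 17748) = 1/4474097 - 1*16011 = 1/4474097 - 16011 = -71634767066/4474097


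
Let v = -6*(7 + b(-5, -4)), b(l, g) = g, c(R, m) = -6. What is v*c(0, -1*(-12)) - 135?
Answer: -27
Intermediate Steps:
v = -18 (v = -6*(7 - 4) = -6*3 = -18)
v*c(0, -1*(-12)) - 135 = -18*(-6) - 135 = 108 - 135 = -27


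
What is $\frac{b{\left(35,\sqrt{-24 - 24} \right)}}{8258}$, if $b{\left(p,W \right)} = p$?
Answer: $\frac{35}{8258} \approx 0.0042383$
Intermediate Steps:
$\frac{b{\left(35,\sqrt{-24 - 24} \right)}}{8258} = \frac{35}{8258}$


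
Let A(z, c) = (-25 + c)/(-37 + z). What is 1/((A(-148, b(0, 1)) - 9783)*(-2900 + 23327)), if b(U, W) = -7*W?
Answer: -185/36969254421 ≈ -5.0042e-9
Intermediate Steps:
A(z, c) = (-25 + c)/(-37 + z)
1/((A(-148, b(0, 1)) - 9783)*(-2900 + 23327)) = 1/(((-25 - 7*1)/(-37 - 148) - 9783)*(-2900 + 23327)) = 1/(((-25 - 7)/(-185) - 9783)*20427) = 1/((-1/185*(-32) - 9783)*20427) = 1/((32/185 - 9783)*20427) = 1/(-1809823/185*20427) = 1/(-36969254421/185) = -185/36969254421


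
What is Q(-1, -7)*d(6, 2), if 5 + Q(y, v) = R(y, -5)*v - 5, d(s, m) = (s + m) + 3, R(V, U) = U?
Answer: 275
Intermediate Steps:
d(s, m) = 3 + m + s (d(s, m) = (m + s) + 3 = 3 + m + s)
Q(y, v) = -10 - 5*v (Q(y, v) = -5 + (-5*v - 5) = -5 + (-5 - 5*v) = -10 - 5*v)
Q(-1, -7)*d(6, 2) = (-10 - 5*(-7))*(3 + 2 + 6) = (-10 + 35)*11 = 25*11 = 275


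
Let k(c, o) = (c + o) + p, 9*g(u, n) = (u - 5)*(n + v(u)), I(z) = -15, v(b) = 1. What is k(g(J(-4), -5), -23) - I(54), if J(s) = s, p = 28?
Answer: 24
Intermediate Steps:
g(u, n) = (1 + n)*(-5 + u)/9 (g(u, n) = ((u - 5)*(n + 1))/9 = ((-5 + u)*(1 + n))/9 = ((1 + n)*(-5 + u))/9 = (1 + n)*(-5 + u)/9)
k(c, o) = 28 + c + o (k(c, o) = (c + o) + 28 = 28 + c + o)
k(g(J(-4), -5), -23) - I(54) = (28 + (-5/9 - 5/9*(-5) + (⅑)*(-4) + (⅑)*(-5)*(-4)) - 23) - 1*(-15) = (28 + (-5/9 + 25/9 - 4/9 + 20/9) - 23) + 15 = (28 + 4 - 23) + 15 = 9 + 15 = 24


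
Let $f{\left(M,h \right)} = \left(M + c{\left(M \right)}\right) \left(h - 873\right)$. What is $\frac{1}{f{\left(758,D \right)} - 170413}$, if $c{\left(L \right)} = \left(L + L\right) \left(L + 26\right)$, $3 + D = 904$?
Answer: $\frac{1}{33130043} \approx 3.0184 \cdot 10^{-8}$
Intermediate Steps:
$D = 901$ ($D = -3 + 904 = 901$)
$c{\left(L \right)} = 2 L \left(26 + L\right)$
$f{\left(M,h \right)} = \left(-873 + h\right) \left(M + 2 M \left(26 + M\right)\right)$ ($f{\left(M,h \right)} = \left(M + 2 M \left(26 + M\right)\right) \left(h - 873\right) = \left(M + 2 M \left(26 + M\right)\right) \left(-873 + h\right) = \left(-873 + h\right) \left(M + 2 M \left(26 + M\right)\right)$)
$\frac{1}{f{\left(758,D \right)} - 170413} = \frac{1}{758 \left(-46269 + 901 - 1323468 + 2 \cdot 901 \left(26 + 758\right)\right) - 170413} = \frac{1}{758 \left(-46269 + 901 - 1323468 + 2 \cdot 901 \cdot 784\right) - 170413} = \frac{1}{758 \left(-46269 + 901 - 1323468 + 1412768\right) - 170413} = \frac{1}{758 \cdot 43932 - 170413} = \frac{1}{33300456 - 170413} = \frac{1}{33130043}$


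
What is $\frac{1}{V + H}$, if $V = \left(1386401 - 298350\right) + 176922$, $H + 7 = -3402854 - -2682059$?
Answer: $\frac{1}{544171} \approx 1.8377 \cdot 10^{-6}$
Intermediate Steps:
$H = -720802$ ($H = -7 - 720795 = -720802$)
$V = 1264973$ ($V = 1088051 + 176922 = 1264973$)
$\frac{1}{V + H} = \frac{1}{1264973 - 720802} = \frac{1}{544171}$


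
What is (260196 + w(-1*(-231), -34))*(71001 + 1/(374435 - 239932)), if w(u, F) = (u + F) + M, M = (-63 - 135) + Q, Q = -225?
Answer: 2482673855614880/134503 ≈ 1.8458e+10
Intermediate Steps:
M = -423 (M = (-63 - 135) - 225 = -198 - 225 = -423)
w(u, F) = -423 + F + u (w(u, F) = (u + F) - 423 = (F + u) - 423 = -423 + F + u)
(260196 + w(-1*(-231), -34))*(71001 + 1/(374435 - 239932)) = (260196 + (-423 - 34 - 1*(-231)))*(71001 + 1/(374435 - 239932)) = (260196 + (-423 - 34 + 231))*(71001 + 1/134503) = (260196 - 226)*(71001 + 1/134503) = 259970*(9549847504/134503) = 2482673855614880/134503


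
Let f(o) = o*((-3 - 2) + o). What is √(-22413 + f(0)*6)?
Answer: I*√22413 ≈ 149.71*I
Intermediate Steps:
f(o) = o*(-5 + o)
√(-22413 + f(0)*6) = √(-22413 + (0*(-5 + 0))*6) = √(-22413 + (0*(-5))*6) = √(-22413 + 0*6) = √(-22413 + 0) = √(-22413) = I*√22413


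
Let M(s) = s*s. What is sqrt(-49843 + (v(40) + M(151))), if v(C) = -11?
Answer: I*sqrt(27053) ≈ 164.48*I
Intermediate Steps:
M(s) = s**2
sqrt(-49843 + (v(40) + M(151))) = sqrt(-49843 + (-11 + 151**2)) = sqrt(-49843 + (-11 + 22801)) = sqrt(-49843 + 22790) = sqrt(-27053) = I*sqrt(27053)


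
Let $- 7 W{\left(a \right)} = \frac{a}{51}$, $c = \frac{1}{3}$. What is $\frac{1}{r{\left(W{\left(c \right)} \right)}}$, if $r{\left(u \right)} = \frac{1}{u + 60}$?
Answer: $\frac{64259}{1071} \approx 59.999$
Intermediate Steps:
$c = \frac{1}{3} \approx 0.33333$
$W{\left(a \right)} = - \frac{a}{357}$ ($W{\left(a \right)} = - \frac{a \frac{1}{51}}{7} = - \frac{\frac{1}{51} a}{7} = - \frac{a}{357}$)
$r{\left(u \right)} = \frac{1}{60 + u}$
$\frac{1}{r{\left(W{\left(c \right)} \right)}} = \frac{1}{\frac{1}{60 - \frac{1}{1071}}} = \frac{1}{\frac{1}{\frac{64259}{1071}}} = \frac{1}{\frac{1071}{64259}} = \frac{64259}{1071}$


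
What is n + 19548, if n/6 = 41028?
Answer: 265716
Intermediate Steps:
n = 246168 (n = 6*41028 = 246168)
n + 19548 = 246168 + 19548 = 265716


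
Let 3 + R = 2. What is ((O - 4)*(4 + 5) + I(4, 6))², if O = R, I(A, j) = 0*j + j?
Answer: 1521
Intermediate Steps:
R = -1 (R = -3 + 2 = -1)
I(A, j) = j (I(A, j) = 0 + j = j)
O = -1
((O - 4)*(4 + 5) + I(4, 6))² = ((-1 - 4)*(4 + 5) + 6)² = (-5*9 + 6)² = (-45 + 6)² = (-39)² = 1521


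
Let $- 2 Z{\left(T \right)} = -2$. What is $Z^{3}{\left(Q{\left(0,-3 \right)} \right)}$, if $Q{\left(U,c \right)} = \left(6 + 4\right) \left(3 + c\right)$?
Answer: $1$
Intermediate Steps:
$Q{\left(U,c \right)} = 30 + 10 c$ ($Q{\left(U,c \right)} = 10 \left(3 + c\right) = 30 + 10 c$)
$Z{\left(T \right)} = 1$ ($Z{\left(T \right)} = \left(- \frac{1}{2}\right) \left(-2\right) = 1$)
$Z^{3}{\left(Q{\left(0,-3 \right)} \right)} = 1^{3} = 1$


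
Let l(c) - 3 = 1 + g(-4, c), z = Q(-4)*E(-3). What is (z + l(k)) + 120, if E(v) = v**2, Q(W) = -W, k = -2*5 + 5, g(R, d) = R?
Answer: 156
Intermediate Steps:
k = -5 (k = -10 + 5 = -5)
z = 36 (z = -1*(-4)*(-3)**2 = 4*9 = 36)
l(c) = 0 (l(c) = 3 + (1 - 4) = 3 - 3 = 0)
(z + l(k)) + 120 = (36 + 0) + 120 = 36 + 120 = 156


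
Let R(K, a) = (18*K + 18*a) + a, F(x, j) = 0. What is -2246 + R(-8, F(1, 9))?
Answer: -2390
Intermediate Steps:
R(K, a) = 18*K + 19*a
-2246 + R(-8, F(1, 9)) = -2246 + (18*(-8) + 19*0) = -2246 + (-144 + 0) = -2246 - 144 = -2390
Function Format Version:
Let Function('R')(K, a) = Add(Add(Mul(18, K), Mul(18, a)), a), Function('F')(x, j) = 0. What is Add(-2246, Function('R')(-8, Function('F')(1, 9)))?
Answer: -2390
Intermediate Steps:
Function('R')(K, a) = Add(Mul(18, K), Mul(19, a))
Add(-2246, Function('R')(-8, Function('F')(1, 9))) = Add(-2246, Add(Mul(18, -8), Mul(19, 0))) = Add(-2246, Add(-144, 0)) = Add(-2246, -144) = -2390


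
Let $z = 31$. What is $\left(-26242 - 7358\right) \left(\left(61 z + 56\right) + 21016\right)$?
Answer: $-771556800$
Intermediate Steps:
$\left(-26242 - 7358\right) \left(\left(61 z + 56\right) + 21016\right) = \left(-26242 - 7358\right) \left(\left(61 \cdot 31 + 56\right) + 21016\right) = - 33600 \left(\left(1891 + 56\right) + 21016\right) = - 33600 \left(1947 + 21016\right) = \left(-33600\right) 22963 = -771556800$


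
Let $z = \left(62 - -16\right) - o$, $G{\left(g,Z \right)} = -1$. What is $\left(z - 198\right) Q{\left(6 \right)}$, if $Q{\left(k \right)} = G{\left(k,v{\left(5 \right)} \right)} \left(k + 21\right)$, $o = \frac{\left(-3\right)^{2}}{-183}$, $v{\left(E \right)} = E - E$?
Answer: $\frac{197559}{61} \approx 3238.7$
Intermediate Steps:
$v{\left(E \right)} = 0$
$o = - \frac{3}{61}$ ($o = 9 \left(- \frac{1}{183}\right) = - \frac{3}{61} \approx -0.04918$)
$Q{\left(k \right)} = -21 - k$ ($Q{\left(k \right)} = - (k + 21) = - (21 + k) = -21 - k$)
$z = \frac{4761}{61}$ ($z = \left(62 - -16\right) - - \frac{3}{61} = \left(62 + 16\right) + \frac{3}{61} = 78 + \frac{3}{61} = \frac{4761}{61} \approx 78.049$)
$\left(z - 198\right) Q{\left(6 \right)} = \left(\frac{4761}{61} - 198\right) \left(-21 - 6\right) = - \frac{7317 \left(-21 - 6\right)}{61} = \left(- \frac{7317}{61}\right) \left(-27\right) = \frac{197559}{61}$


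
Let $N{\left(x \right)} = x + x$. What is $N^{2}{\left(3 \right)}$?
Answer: $36$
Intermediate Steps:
$N{\left(x \right)} = 2 x$
$N^{2}{\left(3 \right)} = \left(2 \cdot 3\right)^{2} = 6^{2} = 36$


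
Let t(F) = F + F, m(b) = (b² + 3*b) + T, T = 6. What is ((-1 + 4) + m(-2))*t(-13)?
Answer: -182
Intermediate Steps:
m(b) = 6 + b² + 3*b (m(b) = (b² + 3*b) + 6 = 6 + b² + 3*b)
t(F) = 2*F
((-1 + 4) + m(-2))*t(-13) = ((-1 + 4) + (6 + (-2)² + 3*(-2)))*(2*(-13)) = (3 + (6 + 4 - 6))*(-26) = (3 + 4)*(-26) = 7*(-26) = -182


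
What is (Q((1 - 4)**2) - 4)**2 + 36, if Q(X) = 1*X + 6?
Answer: 157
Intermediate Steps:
Q(X) = 6 + X (Q(X) = X + 6 = 6 + X)
(Q((1 - 4)**2) - 4)**2 + 36 = ((6 + (1 - 4)**2) - 4)**2 + 36 = ((6 + (-3)**2) - 4)**2 + 36 = ((6 + 9) - 4)**2 + 36 = (15 - 4)**2 + 36 = 11**2 + 36 = 121 + 36 = 157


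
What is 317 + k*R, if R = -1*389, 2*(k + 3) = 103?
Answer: -37099/2 ≈ -18550.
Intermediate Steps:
k = 97/2 (k = -3 + (1/2)*103 = -3 + 103/2 = 97/2 ≈ 48.500)
R = -389
317 + k*R = 317 + (97/2)*(-389) = 317 - 37733/2 = -37099/2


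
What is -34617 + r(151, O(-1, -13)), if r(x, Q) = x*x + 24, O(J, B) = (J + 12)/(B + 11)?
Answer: -11792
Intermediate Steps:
O(J, B) = (12 + J)/(11 + B)
r(x, Q) = 24 + x² (r(x, Q) = x² + 24 = 24 + x²)
-34617 + r(151, O(-1, -13)) = -34617 + (24 + 151²) = -34617 + (24 + 22801) = -34617 + 22825 = -11792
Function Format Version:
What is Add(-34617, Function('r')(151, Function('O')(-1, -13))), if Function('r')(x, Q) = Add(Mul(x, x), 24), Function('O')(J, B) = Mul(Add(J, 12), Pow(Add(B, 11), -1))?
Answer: -11792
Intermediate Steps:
Function('O')(J, B) = Mul(Pow(Add(11, B), -1), Add(12, J)) (Function('O')(J, B) = Mul(Add(12, J), Pow(Add(11, B), -1)) = Mul(Pow(Add(11, B), -1), Add(12, J)))
Function('r')(x, Q) = Add(24, Pow(x, 2)) (Function('r')(x, Q) = Add(Pow(x, 2), 24) = Add(24, Pow(x, 2)))
Add(-34617, Function('r')(151, Function('O')(-1, -13))) = Add(-34617, Add(24, Pow(151, 2))) = Add(-34617, Add(24, 22801)) = Add(-34617, 22825) = -11792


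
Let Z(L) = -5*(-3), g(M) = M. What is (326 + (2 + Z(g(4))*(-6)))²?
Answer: 56644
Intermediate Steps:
Z(L) = 15
(326 + (2 + Z(g(4))*(-6)))² = (326 + (2 + 15*(-6)))² = (326 + (2 - 90))² = (326 - 88)² = 238² = 56644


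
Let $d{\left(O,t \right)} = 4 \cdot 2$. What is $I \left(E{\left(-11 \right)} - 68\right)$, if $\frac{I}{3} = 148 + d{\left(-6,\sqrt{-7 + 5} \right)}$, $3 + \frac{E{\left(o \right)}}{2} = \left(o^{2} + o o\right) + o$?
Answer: $181584$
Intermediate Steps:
$d{\left(O,t \right)} = 8$
$E{\left(o \right)} = -6 + 2 o + 4 o^{2}$ ($E{\left(o \right)} = -6 + 2 \left(\left(o^{2} + o o\right) + o\right) = -6 + 2 \left(\left(o^{2} + o^{2}\right) + o\right) = -6 + 2 \left(2 o^{2} + o\right) = -6 + 2 \left(o + 2 o^{2}\right) = -6 + \left(2 o + 4 o^{2}\right) = -6 + 2 o + 4 o^{2}$)
$I = 468$ ($I = 3 \left(148 + 8\right) = 3 \cdot 156 = 468$)
$I \left(E{\left(-11 \right)} - 68\right) = 468 \left(\left(-6 + 2 \left(-11\right) + 4 \left(-11\right)^{2}\right) - 68\right) = 468 \left(\left(-6 - 22 + 4 \cdot 121\right) - 68\right) = 468 \left(\left(-6 - 22 + 484\right) - 68\right) = 468 \left(456 - 68\right) = 468 \cdot 388 = 181584$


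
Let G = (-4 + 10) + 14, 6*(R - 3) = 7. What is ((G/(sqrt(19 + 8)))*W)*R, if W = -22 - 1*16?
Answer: -9500*sqrt(3)/27 ≈ -609.43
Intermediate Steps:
R = 25/6 (R = 3 + (1/6)*7 = 3 + 7/6 = 25/6 ≈ 4.1667)
G = 20 (G = 6 + 14 = 20)
W = -38 (W = -22 - 16 = -38)
((G/(sqrt(19 + 8)))*W)*R = ((20/(sqrt(19 + 8)))*(-38))*(25/6) = ((20/(sqrt(27)))*(-38))*(25/6) = ((20/((3*sqrt(3))))*(-38))*(25/6) = ((20*(sqrt(3)/9))*(-38))*(25/6) = ((20*sqrt(3)/9)*(-38))*(25/6) = -760*sqrt(3)/9*(25/6) = -9500*sqrt(3)/27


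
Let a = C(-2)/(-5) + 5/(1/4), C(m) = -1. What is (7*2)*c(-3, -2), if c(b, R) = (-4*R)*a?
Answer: 11312/5 ≈ 2262.4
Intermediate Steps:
a = 101/5 (a = -1/(-5) + 5/(1/4) = -1*(-1/5) + 5/(1/4) = 1/5 + 5*4 = 1/5 + 20 = 101/5 ≈ 20.200)
c(b, R) = -404*R/5 (c(b, R) = -4*R*(101/5) = -404*R/5)
(7*2)*c(-3, -2) = (7*2)*(-404/5*(-2)) = 14*(808/5) = 11312/5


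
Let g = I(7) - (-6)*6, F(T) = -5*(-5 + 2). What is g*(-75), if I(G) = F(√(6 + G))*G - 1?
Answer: -10500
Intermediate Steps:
F(T) = 15 (F(T) = -5*(-3) = 15)
I(G) = -1 + 15*G (I(G) = 15*G - 1 = -1 + 15*G)
g = 140 (g = (-1 + 15*7) - (-6)*6 = (-1 + 105) - 1*(-36) = 104 + 36 = 140)
g*(-75) = 140*(-75) = -10500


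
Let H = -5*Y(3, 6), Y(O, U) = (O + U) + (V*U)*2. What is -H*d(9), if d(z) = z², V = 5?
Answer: 27945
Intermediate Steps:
Y(O, U) = O + 11*U (Y(O, U) = (O + U) + (5*U)*2 = (O + U) + 10*U = O + 11*U)
H = -345 (H = -5*(3 + 11*6) = -5*(3 + 66) = -5*69 = -345)
-H*d(9) = -(-345)*9² = -(-345)*81 = -1*(-27945) = 27945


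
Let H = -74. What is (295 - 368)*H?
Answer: 5402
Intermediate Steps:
(295 - 368)*H = (295 - 368)*(-74) = -73*(-74) = 5402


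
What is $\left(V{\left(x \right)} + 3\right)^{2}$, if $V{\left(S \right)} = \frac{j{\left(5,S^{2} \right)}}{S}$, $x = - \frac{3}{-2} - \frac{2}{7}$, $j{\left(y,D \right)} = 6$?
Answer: $\frac{18225}{289} \approx 63.062$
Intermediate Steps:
$x = \frac{17}{14}$ ($x = \left(-3\right) \left(- \frac{1}{2}\right) - \frac{2}{7} = \frac{3}{2} - \frac{2}{7} = \frac{17}{14} \approx 1.2143$)
$V{\left(S \right)} = \frac{6}{S}$
$\left(V{\left(x \right)} + 3\right)^{2} = \left(\frac{6}{\frac{17}{14}} + 3\right)^{2} = \left(6 \cdot \frac{14}{17} + 3\right)^{2} = \left(\frac{84}{17} + 3\right)^{2} = \left(\frac{135}{17}\right)^{2} = \frac{18225}{289}$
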